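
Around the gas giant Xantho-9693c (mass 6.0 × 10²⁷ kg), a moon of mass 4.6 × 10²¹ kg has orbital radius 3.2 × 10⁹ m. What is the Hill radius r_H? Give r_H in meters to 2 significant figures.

2.0 × 10⁷ m

r_H ≈ a (m/3M)^(1/3)
    = (3.2 × 10⁹) × (4.6 × 10²¹ / (3 × 6.0 × 10²⁷))^(1/3)
    = 2.0 × 10⁷ m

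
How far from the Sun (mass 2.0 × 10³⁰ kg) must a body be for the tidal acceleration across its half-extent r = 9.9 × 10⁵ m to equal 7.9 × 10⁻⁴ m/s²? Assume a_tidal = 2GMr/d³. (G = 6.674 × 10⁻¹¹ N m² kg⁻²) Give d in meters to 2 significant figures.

6.9 × 10⁹ m

2GMr/d³ = a_tidal  ⇒  d = (2GMr / a_tidal)^(1/3)
d = (2 × 6.674×10⁻¹¹ × (2.0 × 10³⁰) × (9.9 × 10⁵) / (7.9 × 10⁻⁴))^(1/3)
  = 6.9 × 10⁹ m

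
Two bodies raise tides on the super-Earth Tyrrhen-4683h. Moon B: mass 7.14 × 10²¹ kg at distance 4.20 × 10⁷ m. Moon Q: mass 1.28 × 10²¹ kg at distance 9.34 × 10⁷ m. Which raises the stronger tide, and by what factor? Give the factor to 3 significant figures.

Tidal stretch scales as M/d³; compute that for each body.
Moon B: (7.14 × 10²¹) / (4.20 × 10⁷)³ = 9.637 × 10⁻²
Moon Q: (1.28 × 10²¹) / (9.34 × 10⁷)³ = 1.571 × 10⁻³
Ratio (larger/smaller) = 61.3

Moon B, by a factor of ≈ 61.3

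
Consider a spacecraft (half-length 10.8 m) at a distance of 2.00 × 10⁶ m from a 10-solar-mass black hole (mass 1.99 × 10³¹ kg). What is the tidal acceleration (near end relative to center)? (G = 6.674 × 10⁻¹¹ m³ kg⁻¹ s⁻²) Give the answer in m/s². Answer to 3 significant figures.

Δg = 2GMr/d³
   = 2 × (6.674 × 10⁻¹¹) × (1.99 × 10³¹) × (10.8) / (2.00 × 10⁶)³
   = 3.59 × 10³ m/s²

3.59 × 10³ m/s²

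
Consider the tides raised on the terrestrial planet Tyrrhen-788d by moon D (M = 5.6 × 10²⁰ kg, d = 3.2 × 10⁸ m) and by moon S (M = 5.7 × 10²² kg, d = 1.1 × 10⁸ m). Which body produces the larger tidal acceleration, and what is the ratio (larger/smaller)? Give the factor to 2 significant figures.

Compare M/d³ for the two perturbers:
Moon D: (5.6 × 10²⁰) / (3.2 × 10⁸)³ = 1.709 × 10⁻⁵
Moon S: (5.7 × 10²²) / (1.1 × 10⁸)³ = 4.282 × 10⁻²
Ratio (larger/smaller) = 2500

Moon S, by a factor of ≈ 2500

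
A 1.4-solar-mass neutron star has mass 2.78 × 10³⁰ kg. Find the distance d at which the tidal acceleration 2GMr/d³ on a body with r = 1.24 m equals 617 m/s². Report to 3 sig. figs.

9.07 × 10⁵ m

2GMr/d³ = a_tidal  ⇒  d = (2GMr / a_tidal)^(1/3)
d = (2 × 6.674×10⁻¹¹ × (2.78 × 10³⁰) × (1.24) / (617))^(1/3)
  = 9.07 × 10⁵ m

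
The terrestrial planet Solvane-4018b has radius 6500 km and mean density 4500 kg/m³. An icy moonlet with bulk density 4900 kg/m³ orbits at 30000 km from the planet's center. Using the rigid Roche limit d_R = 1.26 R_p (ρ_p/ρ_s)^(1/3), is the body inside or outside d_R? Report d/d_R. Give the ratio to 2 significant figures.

outside; d/d_R ≈ 3.8

d_R = 1.26 × (6500 km) × (4500/4900)^(1/3) = 7961 km
d/d_R = (30000) / (7961) = 3.8
Since d/d_R > 1, the body is outside the Roche limit.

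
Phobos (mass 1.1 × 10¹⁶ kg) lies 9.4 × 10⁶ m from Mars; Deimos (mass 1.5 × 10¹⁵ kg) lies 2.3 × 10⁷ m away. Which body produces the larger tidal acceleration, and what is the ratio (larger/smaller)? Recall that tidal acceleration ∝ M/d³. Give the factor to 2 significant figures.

Phobos, by a factor of ≈ 110

Tidal stretch scales as M/d³; compute that for each body.
Phobos: (1.1 × 10¹⁶) / (9.4 × 10⁶)³ = 1.324 × 10⁻⁵
Deimos: (1.5 × 10¹⁵) / (2.3 × 10⁷)³ = 1.233 × 10⁻⁷
Ratio (larger/smaller) = 110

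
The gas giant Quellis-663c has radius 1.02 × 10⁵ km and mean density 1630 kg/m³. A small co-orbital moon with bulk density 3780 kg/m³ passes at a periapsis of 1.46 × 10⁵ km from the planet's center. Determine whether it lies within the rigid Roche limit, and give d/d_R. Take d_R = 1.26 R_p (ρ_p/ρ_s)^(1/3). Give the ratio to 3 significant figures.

outside; d/d_R ≈ 1.50

d_R = 1.26 × (1.02 × 10⁵ km) × (1630/3780)^(1/3) = 97100 km
d/d_R = (1.46 × 10⁵) / (97100) = 1.50
Since d/d_R > 1, the body is outside the Roche limit.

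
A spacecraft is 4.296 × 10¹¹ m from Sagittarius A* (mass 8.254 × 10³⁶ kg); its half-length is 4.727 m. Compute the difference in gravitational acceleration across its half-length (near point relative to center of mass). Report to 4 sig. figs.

6.569 × 10⁻⁸ m/s²

Since r ≪ d, expand the inverse-square field across one radius to get the leading 2GMr/d³ term.
Δg = 2GMr/d³
   = 2 × (6.674 × 10⁻¹¹) × (8.254 × 10³⁶) × (4.727) / (4.296 × 10¹¹)³
   = 6.569 × 10⁻⁸ m/s²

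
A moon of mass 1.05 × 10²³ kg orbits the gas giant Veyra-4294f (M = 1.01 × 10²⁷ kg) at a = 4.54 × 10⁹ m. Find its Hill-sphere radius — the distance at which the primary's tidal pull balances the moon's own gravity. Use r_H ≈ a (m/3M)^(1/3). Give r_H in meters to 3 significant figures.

r_H ≈ a (m/3M)^(1/3)
    = (4.54 × 10⁹) × (1.05 × 10²³ / (3 × 1.01 × 10²⁷))^(1/3)
    = 1.48 × 10⁸ m

1.48 × 10⁸ m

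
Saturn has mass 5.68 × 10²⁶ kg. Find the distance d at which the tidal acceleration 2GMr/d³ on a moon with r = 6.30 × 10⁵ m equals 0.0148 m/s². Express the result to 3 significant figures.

2GMr/d³ = a_tidal  ⇒  d = (2GMr / a_tidal)^(1/3)
d = (2 × 6.674×10⁻¹¹ × (5.68 × 10²⁶) × (6.30 × 10⁵) / (0.0148))^(1/3)
  = 1.48 × 10⁸ m

1.48 × 10⁸ m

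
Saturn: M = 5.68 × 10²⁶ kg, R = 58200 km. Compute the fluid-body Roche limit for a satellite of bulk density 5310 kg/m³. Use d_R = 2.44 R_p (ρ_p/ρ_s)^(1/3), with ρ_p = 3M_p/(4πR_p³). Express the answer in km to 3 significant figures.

71900 km

ρ_p = 3M_p/(4πR_p³) = 3 × (5.68 × 10²⁶) / (4π × (5.82 × 10⁷ m)³) = 688 kg/m³
d_R = 2.44 × 58200 km × (688/5310)^(1/3)
    = 71900 km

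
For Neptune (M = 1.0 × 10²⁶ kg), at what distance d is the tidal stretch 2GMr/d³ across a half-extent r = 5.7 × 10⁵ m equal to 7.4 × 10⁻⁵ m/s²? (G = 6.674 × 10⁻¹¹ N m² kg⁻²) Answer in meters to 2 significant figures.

2GMr/d³ = a_tidal  ⇒  d = (2GMr / a_tidal)^(1/3)
d = (2 × 6.674×10⁻¹¹ × (1.0 × 10²⁶) × (5.7 × 10⁵) / (7.4 × 10⁻⁵))^(1/3)
  = 4.7 × 10⁸ m

4.7 × 10⁸ m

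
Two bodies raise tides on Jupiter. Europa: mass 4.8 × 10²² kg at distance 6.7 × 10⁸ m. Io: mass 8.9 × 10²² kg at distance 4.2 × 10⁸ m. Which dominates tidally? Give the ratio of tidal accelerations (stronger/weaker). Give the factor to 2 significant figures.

Io, by a factor of ≈ 7.5

Compare M/d³ for the two perturbers:
Europa: (4.8 × 10²²) / (6.7 × 10⁸)³ = 1.596 × 10⁻⁴
Io: (8.9 × 10²²) / (4.2 × 10⁸)³ = 1.201 × 10⁻³
Ratio (larger/smaller) = 7.5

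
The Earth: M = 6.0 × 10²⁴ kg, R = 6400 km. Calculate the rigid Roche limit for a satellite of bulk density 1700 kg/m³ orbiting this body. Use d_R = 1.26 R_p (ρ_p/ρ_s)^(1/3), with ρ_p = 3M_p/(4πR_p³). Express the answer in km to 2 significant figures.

12000 km

ρ_p = 3M_p/(4πR_p³) = 3 × (6.0 × 10²⁴) / (4π × (6.4 × 10⁶ m)³) = 5500 kg/m³
d_R = 1.26 × 6400 km × (5500/1700)^(1/3)
    = 12000 km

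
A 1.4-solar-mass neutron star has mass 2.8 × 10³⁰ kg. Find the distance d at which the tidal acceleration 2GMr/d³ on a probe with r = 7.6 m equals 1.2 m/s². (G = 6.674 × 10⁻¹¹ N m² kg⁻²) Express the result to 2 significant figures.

1.3 × 10⁷ m

2GMr/d³ = a_tidal  ⇒  d = (2GMr / a_tidal)^(1/3)
d = (2 × 6.674×10⁻¹¹ × (2.8 × 10³⁰) × (7.6) / (1.2))^(1/3)
  = 1.3 × 10⁷ m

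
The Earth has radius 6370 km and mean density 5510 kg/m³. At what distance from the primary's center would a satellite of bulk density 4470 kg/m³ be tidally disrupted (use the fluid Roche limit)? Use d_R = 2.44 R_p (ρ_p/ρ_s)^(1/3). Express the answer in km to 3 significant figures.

16700 km

d_R = 2.44 × 6370 km × (5510/4470)^(1/3)
    = 16700 km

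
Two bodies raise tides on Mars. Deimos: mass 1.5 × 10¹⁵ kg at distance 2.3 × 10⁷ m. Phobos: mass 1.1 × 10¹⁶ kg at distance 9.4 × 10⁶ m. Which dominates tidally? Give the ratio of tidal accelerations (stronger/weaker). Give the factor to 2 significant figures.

Phobos, by a factor of ≈ 110

Tidal acceleration ∝ M/d³, so compare M/d³ for each.
Deimos: (1.5 × 10¹⁵) / (2.3 × 10⁷)³ = 1.233 × 10⁻⁷
Phobos: (1.1 × 10¹⁶) / (9.4 × 10⁶)³ = 1.324 × 10⁻⁵
Ratio (larger/smaller) = 110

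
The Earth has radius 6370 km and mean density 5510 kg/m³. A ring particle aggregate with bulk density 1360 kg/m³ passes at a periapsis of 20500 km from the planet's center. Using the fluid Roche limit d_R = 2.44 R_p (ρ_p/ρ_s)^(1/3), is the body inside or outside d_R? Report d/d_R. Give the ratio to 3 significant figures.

d_R = 2.44 × (6370 km) × (5510/1360)^(1/3) = 24780 km
d/d_R = (20500) / (24780) = 0.827
Since d/d_R < 1, the body is inside the Roche limit.

inside; d/d_R ≈ 0.827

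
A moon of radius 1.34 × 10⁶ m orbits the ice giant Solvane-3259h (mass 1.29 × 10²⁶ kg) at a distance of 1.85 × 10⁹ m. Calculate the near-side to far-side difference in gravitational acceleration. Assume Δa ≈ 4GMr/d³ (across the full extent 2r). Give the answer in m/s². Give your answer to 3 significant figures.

7.29 × 10⁻⁶ m/s²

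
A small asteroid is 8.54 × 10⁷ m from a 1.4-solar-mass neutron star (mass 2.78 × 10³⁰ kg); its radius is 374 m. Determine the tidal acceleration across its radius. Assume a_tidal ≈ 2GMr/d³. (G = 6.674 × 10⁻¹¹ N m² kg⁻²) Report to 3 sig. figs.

Δa = 2GMr/d³
   = 2 × (6.674 × 10⁻¹¹) × (2.78 × 10³⁰) × (374) / (8.54 × 10⁷)³
   = 2.23 × 10⁻¹ m/s²

2.23 × 10⁻¹ m/s²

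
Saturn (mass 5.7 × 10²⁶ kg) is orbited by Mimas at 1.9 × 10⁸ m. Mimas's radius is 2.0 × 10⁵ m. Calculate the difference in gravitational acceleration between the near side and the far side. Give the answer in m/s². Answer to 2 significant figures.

4.4 × 10⁻³ m/s²

Δa = 4GMr/d³
   = 4 × (6.674 × 10⁻¹¹) × (5.7 × 10²⁶) × (2.0 × 10⁵) / (1.9 × 10⁸)³
   = 4.4 × 10⁻³ m/s²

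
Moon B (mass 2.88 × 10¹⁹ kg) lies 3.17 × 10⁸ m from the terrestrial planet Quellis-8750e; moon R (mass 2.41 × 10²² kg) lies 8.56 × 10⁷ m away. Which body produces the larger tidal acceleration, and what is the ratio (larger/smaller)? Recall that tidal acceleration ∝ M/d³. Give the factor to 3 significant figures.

Tidal stretch scales as M/d³; compute that for each body.
Moon B: (2.88 × 10¹⁹) / (3.17 × 10⁸)³ = 9.041 × 10⁻⁷
Moon R: (2.41 × 10²²) / (8.56 × 10⁷)³ = 3.842 × 10⁻²
Ratio (larger/smaller) = 42500

Moon R, by a factor of ≈ 42500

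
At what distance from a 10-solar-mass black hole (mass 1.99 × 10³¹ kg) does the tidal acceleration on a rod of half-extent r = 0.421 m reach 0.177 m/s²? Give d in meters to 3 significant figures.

1.85 × 10⁷ m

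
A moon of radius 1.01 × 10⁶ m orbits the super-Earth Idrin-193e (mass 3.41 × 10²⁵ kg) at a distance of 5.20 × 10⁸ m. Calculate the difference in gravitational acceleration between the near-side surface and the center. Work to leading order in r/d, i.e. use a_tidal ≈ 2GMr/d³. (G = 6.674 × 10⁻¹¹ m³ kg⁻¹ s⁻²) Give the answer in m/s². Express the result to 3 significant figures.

3.27 × 10⁻⁵ m/s²

Δa = 2GMr/d³
   = 2 × (6.674 × 10⁻¹¹) × (3.41 × 10²⁵) × (1.01 × 10⁶) / (5.20 × 10⁸)³
   = 3.27 × 10⁻⁵ m/s²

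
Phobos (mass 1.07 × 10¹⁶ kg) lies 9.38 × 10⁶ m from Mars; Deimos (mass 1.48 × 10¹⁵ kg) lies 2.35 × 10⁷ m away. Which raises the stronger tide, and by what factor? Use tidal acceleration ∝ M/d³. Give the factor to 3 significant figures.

Compare M/d³ for the two perturbers:
Phobos: (1.07 × 10¹⁶) / (9.38 × 10⁶)³ = 1.297 × 10⁻⁵
Deimos: (1.48 × 10¹⁵) / (2.35 × 10⁷)³ = 1.140 × 10⁻⁷
Ratio (larger/smaller) = 114

Phobos, by a factor of ≈ 114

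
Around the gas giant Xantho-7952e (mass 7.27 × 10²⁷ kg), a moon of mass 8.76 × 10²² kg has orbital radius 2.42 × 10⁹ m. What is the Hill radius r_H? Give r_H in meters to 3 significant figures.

3.85 × 10⁷ m

r_H ≈ a (m/3M)^(1/3)
    = (2.42 × 10⁹) × (8.76 × 10²² / (3 × 7.27 × 10²⁷))^(1/3)
    = 3.85 × 10⁷ m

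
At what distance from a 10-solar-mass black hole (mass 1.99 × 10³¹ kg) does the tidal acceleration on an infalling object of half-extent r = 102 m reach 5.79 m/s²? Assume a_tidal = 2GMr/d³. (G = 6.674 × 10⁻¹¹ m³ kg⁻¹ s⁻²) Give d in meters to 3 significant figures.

2GMr/d³ = a_tidal  ⇒  d = (2GMr / a_tidal)^(1/3)
d = (2 × 6.674×10⁻¹¹ × (1.99 × 10³¹) × (102) / (5.79))^(1/3)
  = 3.60 × 10⁷ m

3.60 × 10⁷ m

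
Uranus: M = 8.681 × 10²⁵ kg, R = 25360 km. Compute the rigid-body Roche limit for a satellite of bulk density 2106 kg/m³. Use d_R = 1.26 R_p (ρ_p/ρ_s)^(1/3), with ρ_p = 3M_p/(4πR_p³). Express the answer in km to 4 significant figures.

ρ_p = 3M_p/(4πR_p³) = 3 × (8.681 × 10²⁵) / (4π × (2.536 × 10⁷ m)³) = 1271 kg/m³
d_R = 1.26 × 25360 km × (1271/2106)^(1/3)
    = 27000 km

27000 km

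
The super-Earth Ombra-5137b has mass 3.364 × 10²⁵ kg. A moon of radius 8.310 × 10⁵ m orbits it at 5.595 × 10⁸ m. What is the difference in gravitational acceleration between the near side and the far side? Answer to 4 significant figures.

Differencing GM/(d−r)² and GM/(d+r)² to first order in r/d gives 4GMr/d³.
Δg = 4GMr/d³
   = 4 × (6.674 × 10⁻¹¹) × (3.364 × 10²⁵) × (8.310 × 10⁵) / (5.595 × 10⁸)³
   = 4.261 × 10⁻⁵ m/s²

4.261 × 10⁻⁵ m/s²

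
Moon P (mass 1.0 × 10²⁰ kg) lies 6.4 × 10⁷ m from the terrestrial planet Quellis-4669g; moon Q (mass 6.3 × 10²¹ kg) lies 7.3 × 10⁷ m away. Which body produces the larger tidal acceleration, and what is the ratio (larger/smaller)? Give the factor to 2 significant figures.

The tide-raising term goes as M/d³ (the gradient of a 1/d² field).
Moon P: (1.0 × 10²⁰) / (6.4 × 10⁷)³ = 3.815 × 10⁻⁴
Moon Q: (6.3 × 10²¹) / (7.3 × 10⁷)³ = 1.619 × 10⁻²
Ratio (larger/smaller) = 42

Moon Q, by a factor of ≈ 42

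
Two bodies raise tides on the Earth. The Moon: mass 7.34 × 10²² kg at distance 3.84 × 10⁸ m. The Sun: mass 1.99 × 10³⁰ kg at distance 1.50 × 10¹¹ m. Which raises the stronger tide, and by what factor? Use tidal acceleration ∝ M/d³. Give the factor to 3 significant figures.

The Moon, by a factor of ≈ 2.20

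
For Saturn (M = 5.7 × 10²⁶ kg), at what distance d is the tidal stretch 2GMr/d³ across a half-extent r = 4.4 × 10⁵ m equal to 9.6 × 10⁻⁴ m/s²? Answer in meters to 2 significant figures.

2GMr/d³ = a_tidal  ⇒  d = (2GMr / a_tidal)^(1/3)
d = (2 × 6.674×10⁻¹¹ × (5.7 × 10²⁶) × (4.4 × 10⁵) / (9.6 × 10⁻⁴))^(1/3)
  = 3.3 × 10⁸ m

3.3 × 10⁸ m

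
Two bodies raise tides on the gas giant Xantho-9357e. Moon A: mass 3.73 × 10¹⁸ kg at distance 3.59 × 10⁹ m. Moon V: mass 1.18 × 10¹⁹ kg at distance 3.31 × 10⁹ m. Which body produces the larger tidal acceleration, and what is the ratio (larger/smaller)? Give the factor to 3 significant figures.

Moon V, by a factor of ≈ 4.04

Tidal stretch scales as M/d³; compute that for each body.
Moon A: (3.73 × 10¹⁸) / (3.59 × 10⁹)³ = 8.062 × 10⁻¹¹
Moon V: (1.18 × 10¹⁹) / (3.31 × 10⁹)³ = 3.254 × 10⁻¹⁰
Ratio (larger/smaller) = 4.04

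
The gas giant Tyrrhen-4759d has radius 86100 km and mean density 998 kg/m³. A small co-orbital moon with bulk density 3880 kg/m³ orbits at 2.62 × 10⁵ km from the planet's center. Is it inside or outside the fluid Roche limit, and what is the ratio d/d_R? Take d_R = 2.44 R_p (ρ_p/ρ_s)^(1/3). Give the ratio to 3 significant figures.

d_R = 2.44 × (86100 km) × (998/3880)^(1/3) = 1.336 × 10⁵ km
d/d_R = (2.62 × 10⁵) / (1.336 × 10⁵) = 1.96
Since d/d_R > 1, the body is outside the Roche limit.

outside; d/d_R ≈ 1.96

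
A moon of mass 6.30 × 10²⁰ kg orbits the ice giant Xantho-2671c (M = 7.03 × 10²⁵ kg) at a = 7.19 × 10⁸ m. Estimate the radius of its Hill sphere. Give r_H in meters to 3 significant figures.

1.04 × 10⁷ m

r_H ≈ a (m/3M)^(1/3)
    = (7.19 × 10⁸) × (6.30 × 10²⁰ / (3 × 7.03 × 10²⁵))^(1/3)
    = 1.04 × 10⁷ m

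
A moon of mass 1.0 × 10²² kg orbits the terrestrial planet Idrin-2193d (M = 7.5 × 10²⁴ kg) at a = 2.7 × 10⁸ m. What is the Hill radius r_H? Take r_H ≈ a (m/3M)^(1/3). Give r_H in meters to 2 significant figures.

2.1 × 10⁷ m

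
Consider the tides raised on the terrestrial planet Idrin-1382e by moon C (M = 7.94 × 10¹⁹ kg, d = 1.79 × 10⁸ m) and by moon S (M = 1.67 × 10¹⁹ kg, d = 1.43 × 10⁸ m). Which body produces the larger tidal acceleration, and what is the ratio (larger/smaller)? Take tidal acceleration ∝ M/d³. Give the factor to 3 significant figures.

Moon C, by a factor of ≈ 2.42

The tide-raising term goes as M/d³ (the gradient of a 1/d² field).
Moon C: (7.94 × 10¹⁹) / (1.79 × 10⁸)³ = 1.384 × 10⁻⁵
Moon S: (1.67 × 10¹⁹) / (1.43 × 10⁸)³ = 5.711 × 10⁻⁶
Ratio (larger/smaller) = 2.42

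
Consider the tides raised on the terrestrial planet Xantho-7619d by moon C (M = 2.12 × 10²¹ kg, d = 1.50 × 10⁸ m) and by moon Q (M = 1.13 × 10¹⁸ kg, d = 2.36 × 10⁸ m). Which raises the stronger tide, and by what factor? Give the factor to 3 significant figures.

The tide-raising term goes as M/d³ (the gradient of a 1/d² field).
Moon C: (2.12 × 10²¹) / (1.50 × 10⁸)³ = 6.281 × 10⁻⁴
Moon Q: (1.13 × 10¹⁸) / (2.36 × 10⁸)³ = 8.597 × 10⁻⁸
Ratio (larger/smaller) = 7310

Moon C, by a factor of ≈ 7310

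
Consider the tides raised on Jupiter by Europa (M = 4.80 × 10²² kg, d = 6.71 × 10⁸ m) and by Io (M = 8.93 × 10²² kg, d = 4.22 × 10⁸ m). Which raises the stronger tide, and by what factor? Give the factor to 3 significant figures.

Io, by a factor of ≈ 7.48

Compare M/d³ for the two perturbers:
Europa: (4.80 × 10²²) / (6.71 × 10⁸)³ = 1.589 × 10⁻⁴
Io: (8.93 × 10²²) / (4.22 × 10⁸)³ = 1.188 × 10⁻³
Ratio (larger/smaller) = 7.48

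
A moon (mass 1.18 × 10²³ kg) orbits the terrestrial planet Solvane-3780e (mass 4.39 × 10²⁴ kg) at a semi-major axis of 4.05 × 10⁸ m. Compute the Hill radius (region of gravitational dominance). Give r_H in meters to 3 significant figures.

8.41 × 10⁷ m

r_H ≈ a (m/3M)^(1/3)
    = (4.05 × 10⁸) × (1.18 × 10²³ / (3 × 4.39 × 10²⁴))^(1/3)
    = 8.41 × 10⁷ m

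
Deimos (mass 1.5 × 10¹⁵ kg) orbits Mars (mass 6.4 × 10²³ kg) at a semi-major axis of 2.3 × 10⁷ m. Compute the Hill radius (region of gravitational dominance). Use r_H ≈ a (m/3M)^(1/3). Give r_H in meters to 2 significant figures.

2.1 × 10⁴ m

r_H ≈ a (m/3M)^(1/3)
    = (2.3 × 10⁷) × (1.5 × 10¹⁵ / (3 × 6.4 × 10²³))^(1/3)
    = 2.1 × 10⁴ m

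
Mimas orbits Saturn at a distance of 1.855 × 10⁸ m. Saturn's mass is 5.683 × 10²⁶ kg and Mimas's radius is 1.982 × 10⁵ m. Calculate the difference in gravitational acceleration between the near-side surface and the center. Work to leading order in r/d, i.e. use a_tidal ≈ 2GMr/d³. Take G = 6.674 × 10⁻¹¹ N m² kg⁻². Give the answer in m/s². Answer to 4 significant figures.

2.355 × 10⁻³ m/s²

a_tidal = 2GMr/d³
        = 2 × (6.674 × 10⁻¹¹) × (5.683 × 10²⁶) × (1.982 × 10⁵) / (1.855 × 10⁸)³
        = 2.355 × 10⁻³ m/s²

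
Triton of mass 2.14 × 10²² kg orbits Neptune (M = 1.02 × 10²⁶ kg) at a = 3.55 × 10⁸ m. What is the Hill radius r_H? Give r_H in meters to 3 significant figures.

r_H ≈ a (m/3M)^(1/3)
    = (3.55 × 10⁸) × (2.14 × 10²² / (3 × 1.02 × 10²⁶))^(1/3)
    = 1.46 × 10⁷ m

1.46 × 10⁷ m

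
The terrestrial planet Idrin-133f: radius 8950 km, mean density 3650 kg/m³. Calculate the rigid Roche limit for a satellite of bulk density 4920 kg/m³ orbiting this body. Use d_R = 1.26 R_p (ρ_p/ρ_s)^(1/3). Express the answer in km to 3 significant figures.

d_R = 1.26 × 8950 km × (3650/4920)^(1/3)
    = 10200 km

10200 km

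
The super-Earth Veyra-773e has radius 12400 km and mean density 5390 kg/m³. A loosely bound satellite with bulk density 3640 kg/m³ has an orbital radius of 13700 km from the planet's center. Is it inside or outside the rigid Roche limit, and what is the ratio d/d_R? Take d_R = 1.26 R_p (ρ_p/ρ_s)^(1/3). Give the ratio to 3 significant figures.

d_R = 1.26 × (12400 km) × (5390/3640)^(1/3) = 17810 km
d/d_R = (13700) / (17810) = 0.769
Since d/d_R < 1, the body is inside the Roche limit.

inside; d/d_R ≈ 0.769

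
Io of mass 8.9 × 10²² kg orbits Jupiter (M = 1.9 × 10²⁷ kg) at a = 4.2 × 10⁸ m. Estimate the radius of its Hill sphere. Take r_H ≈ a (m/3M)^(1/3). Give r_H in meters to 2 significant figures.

r_H ≈ a (m/3M)^(1/3)
    = (4.2 × 10⁸) × (8.9 × 10²² / (3 × 1.9 × 10²⁷))^(1/3)
    = 1.0 × 10⁷ m

1.0 × 10⁷ m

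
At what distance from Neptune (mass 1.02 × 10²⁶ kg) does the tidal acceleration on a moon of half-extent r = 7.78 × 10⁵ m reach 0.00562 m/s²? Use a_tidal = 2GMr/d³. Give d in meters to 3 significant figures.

2GMr/d³ = a_tidal  ⇒  d = (2GMr / a_tidal)^(1/3)
d = (2 × 6.674×10⁻¹¹ × (1.02 × 10²⁶) × (7.78 × 10⁵) / (0.00562))^(1/3)
  = 1.24 × 10⁸ m

1.24 × 10⁸ m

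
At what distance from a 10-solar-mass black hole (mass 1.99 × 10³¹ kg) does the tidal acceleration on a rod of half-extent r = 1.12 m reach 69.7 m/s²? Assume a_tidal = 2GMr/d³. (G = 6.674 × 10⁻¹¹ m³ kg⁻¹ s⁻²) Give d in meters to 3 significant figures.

3.49 × 10⁶ m

2GMr/d³ = a_tidal  ⇒  d = (2GMr / a_tidal)^(1/3)
d = (2 × 6.674×10⁻¹¹ × (1.99 × 10³¹) × (1.12) / (69.7))^(1/3)
  = 3.49 × 10⁶ m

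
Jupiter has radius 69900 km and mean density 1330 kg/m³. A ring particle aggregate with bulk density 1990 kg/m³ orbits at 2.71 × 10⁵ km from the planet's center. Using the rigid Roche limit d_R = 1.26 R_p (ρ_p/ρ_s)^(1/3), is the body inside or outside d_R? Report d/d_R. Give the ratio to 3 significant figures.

d_R = 1.26 × (69900 km) × (1330/1990)^(1/3) = 77000 km
d/d_R = (2.71 × 10⁵) / (77000) = 3.52
Since d/d_R > 1, the body is outside the Roche limit.

outside; d/d_R ≈ 3.52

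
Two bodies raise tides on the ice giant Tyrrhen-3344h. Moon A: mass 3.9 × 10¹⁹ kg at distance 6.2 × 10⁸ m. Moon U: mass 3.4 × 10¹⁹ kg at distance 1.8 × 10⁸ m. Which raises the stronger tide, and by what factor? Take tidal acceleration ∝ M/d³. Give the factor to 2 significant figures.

The tide-raising term goes as M/d³ (the gradient of a 1/d² field).
Moon A: (3.9 × 10¹⁹) / (6.2 × 10⁸)³ = 1.636 × 10⁻⁷
Moon U: (3.4 × 10¹⁹) / (1.8 × 10⁸)³ = 5.830 × 10⁻⁶
Ratio (larger/smaller) = 36

Moon U, by a factor of ≈ 36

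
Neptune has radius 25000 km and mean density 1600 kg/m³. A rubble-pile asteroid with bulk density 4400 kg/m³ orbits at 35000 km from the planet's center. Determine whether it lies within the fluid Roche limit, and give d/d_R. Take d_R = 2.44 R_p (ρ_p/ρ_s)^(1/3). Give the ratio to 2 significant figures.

inside; d/d_R ≈ 0.80

d_R = 2.44 × (25000 km) × (1600/4400)^(1/3) = 43540 km
d/d_R = (35000) / (43540) = 0.80
Since d/d_R < 1, the body is inside the Roche limit.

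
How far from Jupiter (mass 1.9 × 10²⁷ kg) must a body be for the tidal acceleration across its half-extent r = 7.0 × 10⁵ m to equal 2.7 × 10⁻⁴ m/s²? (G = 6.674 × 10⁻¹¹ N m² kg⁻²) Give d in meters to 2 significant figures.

2GMr/d³ = a_tidal  ⇒  d = (2GMr / a_tidal)^(1/3)
d = (2 × 6.674×10⁻¹¹ × (1.9 × 10²⁷) × (7.0 × 10⁵) / (2.7 × 10⁻⁴))^(1/3)
  = 8.7 × 10⁸ m

8.7 × 10⁸ m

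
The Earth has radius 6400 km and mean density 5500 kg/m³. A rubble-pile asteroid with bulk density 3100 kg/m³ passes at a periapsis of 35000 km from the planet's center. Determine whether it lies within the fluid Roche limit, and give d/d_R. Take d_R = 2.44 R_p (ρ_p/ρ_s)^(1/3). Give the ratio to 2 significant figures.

d_R = 2.44 × (6400 km) × (5500/3100)^(1/3) = 18900 km
d/d_R = (35000) / (18900) = 1.9
Since d/d_R > 1, the body is outside the Roche limit.

outside; d/d_R ≈ 1.9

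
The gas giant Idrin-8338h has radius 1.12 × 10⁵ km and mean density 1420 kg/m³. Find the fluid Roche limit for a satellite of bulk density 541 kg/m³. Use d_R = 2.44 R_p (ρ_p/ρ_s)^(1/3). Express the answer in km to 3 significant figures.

3.77 × 10⁵ km

d_R = 2.44 × 1.12 × 10⁵ km × (1420/541)^(1/3)
    = 3.77 × 10⁵ km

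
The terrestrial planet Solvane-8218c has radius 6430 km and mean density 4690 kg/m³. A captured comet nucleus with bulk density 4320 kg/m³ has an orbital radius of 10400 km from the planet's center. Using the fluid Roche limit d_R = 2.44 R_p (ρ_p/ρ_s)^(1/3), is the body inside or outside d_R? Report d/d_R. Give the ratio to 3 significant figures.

d_R = 2.44 × (6430 km) × (4690/4320)^(1/3) = 16120 km
d/d_R = (10400) / (16120) = 0.645
Since d/d_R < 1, the body is inside the Roche limit.

inside; d/d_R ≈ 0.645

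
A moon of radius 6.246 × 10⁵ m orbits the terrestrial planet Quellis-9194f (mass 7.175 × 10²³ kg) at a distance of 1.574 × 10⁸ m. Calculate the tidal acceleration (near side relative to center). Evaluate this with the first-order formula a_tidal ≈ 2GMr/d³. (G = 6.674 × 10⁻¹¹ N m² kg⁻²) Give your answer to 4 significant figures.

a_tidal = 2GMr/d³
        = 2 × (6.674 × 10⁻¹¹) × (7.175 × 10²³) × (6.246 × 10⁵) / (1.574 × 10⁸)³
        = 1.534 × 10⁻⁵ m/s²

1.534 × 10⁻⁵ m/s²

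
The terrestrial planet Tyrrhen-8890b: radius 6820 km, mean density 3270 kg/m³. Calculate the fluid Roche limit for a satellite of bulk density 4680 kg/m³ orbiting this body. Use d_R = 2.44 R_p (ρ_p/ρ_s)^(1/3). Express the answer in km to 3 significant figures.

14800 km

d_R = 2.44 × 6820 km × (3270/4680)^(1/3)
    = 14800 km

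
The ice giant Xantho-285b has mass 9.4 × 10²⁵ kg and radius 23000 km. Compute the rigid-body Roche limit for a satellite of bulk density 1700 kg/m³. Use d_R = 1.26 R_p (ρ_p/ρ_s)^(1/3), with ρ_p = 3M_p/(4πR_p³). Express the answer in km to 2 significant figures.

30000 km

ρ_p = 3M_p/(4πR_p³) = 3 × (9.4 × 10²⁵) / (4π × (2.3 × 10⁷ m)³) = 1800 kg/m³
d_R = 1.26 × 23000 km × (1800/1700)^(1/3)
    = 30000 km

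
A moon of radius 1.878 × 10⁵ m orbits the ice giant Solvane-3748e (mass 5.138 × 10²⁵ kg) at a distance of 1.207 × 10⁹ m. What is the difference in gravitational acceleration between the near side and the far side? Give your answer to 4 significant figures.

1.465 × 10⁻⁶ m/s²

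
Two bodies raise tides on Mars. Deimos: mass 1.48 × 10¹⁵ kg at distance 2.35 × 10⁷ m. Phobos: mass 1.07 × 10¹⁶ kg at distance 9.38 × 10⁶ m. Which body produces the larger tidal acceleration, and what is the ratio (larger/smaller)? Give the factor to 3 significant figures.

Phobos, by a factor of ≈ 114

Tidal acceleration ∝ M/d³, so compare M/d³ for each.
Deimos: (1.48 × 10¹⁵) / (2.35 × 10⁷)³ = 1.140 × 10⁻⁷
Phobos: (1.07 × 10¹⁶) / (9.38 × 10⁶)³ = 1.297 × 10⁻⁵
Ratio (larger/smaller) = 114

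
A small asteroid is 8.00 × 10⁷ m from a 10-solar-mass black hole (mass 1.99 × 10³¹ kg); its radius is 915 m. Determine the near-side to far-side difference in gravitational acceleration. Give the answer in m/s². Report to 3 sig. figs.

9.49 m/s²

Differencing GM/(d−r)² and GM/(d+r)² to first order in r/d gives 4GMr/d³.
Δg = 4GMr/d³
   = 4 × (6.674 × 10⁻¹¹) × (1.99 × 10³¹) × (915) / (8.00 × 10⁷)³
   = 9.49 m/s²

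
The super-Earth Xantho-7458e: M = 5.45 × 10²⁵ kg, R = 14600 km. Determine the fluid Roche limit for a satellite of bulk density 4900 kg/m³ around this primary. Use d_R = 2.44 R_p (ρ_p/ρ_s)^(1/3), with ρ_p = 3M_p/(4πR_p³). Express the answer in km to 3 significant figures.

33800 km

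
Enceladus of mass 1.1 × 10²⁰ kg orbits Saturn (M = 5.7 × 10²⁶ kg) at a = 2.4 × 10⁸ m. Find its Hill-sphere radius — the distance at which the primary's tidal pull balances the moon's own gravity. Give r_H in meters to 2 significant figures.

r_H ≈ a (m/3M)^(1/3)
    = (2.4 × 10⁸) × (1.1 × 10²⁰ / (3 × 5.7 × 10²⁶))^(1/3)
    = 9.6 × 10⁵ m

9.6 × 10⁵ m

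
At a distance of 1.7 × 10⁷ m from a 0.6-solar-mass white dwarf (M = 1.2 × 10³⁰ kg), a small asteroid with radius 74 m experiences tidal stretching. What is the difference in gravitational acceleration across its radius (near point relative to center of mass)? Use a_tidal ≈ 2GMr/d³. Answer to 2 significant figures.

Since r ≪ d, expand the inverse-square field across one radius to get the leading 2GMr/d³ term.
Δa = 2GMr/d³
   = 2 × (6.674 × 10⁻¹¹) × (1.2 × 10³⁰) × (74) / (1.7 × 10⁷)³
   = 2.4 m/s²

2.4 m/s²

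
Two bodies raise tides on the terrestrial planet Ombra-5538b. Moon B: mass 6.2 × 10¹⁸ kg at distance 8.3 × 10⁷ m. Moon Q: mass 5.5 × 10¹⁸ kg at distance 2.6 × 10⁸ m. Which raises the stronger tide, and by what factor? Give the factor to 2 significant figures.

Moon B, by a factor of ≈ 35

Tidal stretch scales as M/d³; compute that for each body.
Moon B: (6.2 × 10¹⁸) / (8.3 × 10⁷)³ = 1.084 × 10⁻⁵
Moon Q: (5.5 × 10¹⁸) / (2.6 × 10⁸)³ = 3.129 × 10⁻⁷
Ratio (larger/smaller) = 35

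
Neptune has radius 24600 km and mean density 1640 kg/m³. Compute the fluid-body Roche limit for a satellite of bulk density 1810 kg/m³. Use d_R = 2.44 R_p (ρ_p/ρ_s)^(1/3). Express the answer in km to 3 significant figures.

58100 km

d_R = 2.44 × 24600 km × (1640/1810)^(1/3)
    = 58100 km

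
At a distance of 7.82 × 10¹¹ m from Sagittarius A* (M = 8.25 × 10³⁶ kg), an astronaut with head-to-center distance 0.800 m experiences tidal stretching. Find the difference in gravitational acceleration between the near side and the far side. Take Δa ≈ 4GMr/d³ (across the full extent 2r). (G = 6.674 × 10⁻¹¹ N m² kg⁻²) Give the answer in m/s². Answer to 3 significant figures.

The field gradient is 2GM/d³; across the full diameter 2r the difference is 4GMr/d³.
Δg = 4GMr/d³
   = 4 × (6.674 × 10⁻¹¹) × (8.25 × 10³⁶) × (0.800) / (7.82 × 10¹¹)³
   = 3.68 × 10⁻⁹ m/s²

3.68 × 10⁻⁹ m/s²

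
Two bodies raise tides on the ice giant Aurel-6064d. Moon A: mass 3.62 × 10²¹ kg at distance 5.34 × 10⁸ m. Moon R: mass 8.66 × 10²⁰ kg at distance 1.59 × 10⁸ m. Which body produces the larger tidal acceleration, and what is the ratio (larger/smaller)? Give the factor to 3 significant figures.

Moon R, by a factor of ≈ 9.06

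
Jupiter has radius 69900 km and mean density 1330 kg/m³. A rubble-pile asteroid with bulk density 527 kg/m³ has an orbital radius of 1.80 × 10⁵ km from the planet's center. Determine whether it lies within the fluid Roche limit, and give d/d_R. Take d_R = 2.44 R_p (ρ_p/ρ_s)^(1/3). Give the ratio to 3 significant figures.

inside; d/d_R ≈ 0.775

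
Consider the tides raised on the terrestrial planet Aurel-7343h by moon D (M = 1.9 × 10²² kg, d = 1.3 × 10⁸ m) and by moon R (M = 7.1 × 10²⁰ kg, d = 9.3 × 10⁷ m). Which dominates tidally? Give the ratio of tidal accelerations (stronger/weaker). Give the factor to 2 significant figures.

Tidal stretch scales as M/d³; compute that for each body.
Moon D: (1.9 × 10²²) / (1.3 × 10⁸)³ = 8.648 × 10⁻³
Moon R: (7.1 × 10²⁰) / (9.3 × 10⁷)³ = 8.827 × 10⁻⁴
Ratio (larger/smaller) = 9.8

Moon D, by a factor of ≈ 9.8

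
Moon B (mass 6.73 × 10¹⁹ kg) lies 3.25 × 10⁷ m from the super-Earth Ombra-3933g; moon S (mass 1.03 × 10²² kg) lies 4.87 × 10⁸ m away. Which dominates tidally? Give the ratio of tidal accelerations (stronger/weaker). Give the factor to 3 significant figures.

Tidal acceleration ∝ M/d³, so compare M/d³ for each.
Moon B: (6.73 × 10¹⁹) / (3.25 × 10⁷)³ = 1.960 × 10⁻³
Moon S: (1.03 × 10²²) / (4.87 × 10⁸)³ = 8.918 × 10⁻⁵
Ratio (larger/smaller) = 22.0

Moon B, by a factor of ≈ 22.0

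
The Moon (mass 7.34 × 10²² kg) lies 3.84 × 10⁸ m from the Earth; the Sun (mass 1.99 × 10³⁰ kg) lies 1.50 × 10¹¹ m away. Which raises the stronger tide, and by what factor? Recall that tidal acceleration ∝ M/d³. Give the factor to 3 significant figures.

The Moon, by a factor of ≈ 2.20

Tidal stretch scales as M/d³; compute that for each body.
The Moon: (7.34 × 10²²) / (3.84 × 10⁸)³ = 1.296 × 10⁻³
The Sun: (1.99 × 10³⁰) / (1.50 × 10¹¹)³ = 5.896 × 10⁻⁴
Ratio (larger/smaller) = 2.20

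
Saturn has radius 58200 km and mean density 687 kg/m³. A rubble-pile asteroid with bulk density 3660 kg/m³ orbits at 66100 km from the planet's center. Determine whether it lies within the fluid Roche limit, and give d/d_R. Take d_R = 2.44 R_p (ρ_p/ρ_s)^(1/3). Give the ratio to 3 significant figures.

inside; d/d_R ≈ 0.813

d_R = 2.44 × (58200 km) × (687/3660)^(1/3) = 81310 km
d/d_R = (66100) / (81310) = 0.813
Since d/d_R < 1, the body is inside the Roche limit.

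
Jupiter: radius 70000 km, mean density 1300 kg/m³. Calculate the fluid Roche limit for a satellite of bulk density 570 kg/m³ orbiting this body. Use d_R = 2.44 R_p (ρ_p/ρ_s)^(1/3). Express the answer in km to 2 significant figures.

d_R = 2.44 × 70000 km × (1300/570)^(1/3)
    = 2.2 × 10⁵ km

2.2 × 10⁵ km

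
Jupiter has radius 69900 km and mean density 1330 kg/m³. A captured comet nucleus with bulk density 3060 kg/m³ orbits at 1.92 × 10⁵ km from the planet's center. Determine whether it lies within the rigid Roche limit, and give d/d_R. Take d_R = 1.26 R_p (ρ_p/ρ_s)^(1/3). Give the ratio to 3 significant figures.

d_R = 1.26 × (69900 km) × (1330/3060)^(1/3) = 66720 km
d/d_R = (1.92 × 10⁵) / (66720) = 2.88
Since d/d_R > 1, the body is outside the Roche limit.

outside; d/d_R ≈ 2.88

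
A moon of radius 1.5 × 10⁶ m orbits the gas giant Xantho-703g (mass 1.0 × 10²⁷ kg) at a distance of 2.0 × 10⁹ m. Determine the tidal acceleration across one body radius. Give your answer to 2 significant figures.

a_tidal = 2GMr/d³
        = 2 × (6.674 × 10⁻¹¹) × (1.0 × 10²⁷) × (1.5 × 10⁶) / (2.0 × 10⁹)³
        = 2.5 × 10⁻⁵ m/s²

2.5 × 10⁻⁵ m/s²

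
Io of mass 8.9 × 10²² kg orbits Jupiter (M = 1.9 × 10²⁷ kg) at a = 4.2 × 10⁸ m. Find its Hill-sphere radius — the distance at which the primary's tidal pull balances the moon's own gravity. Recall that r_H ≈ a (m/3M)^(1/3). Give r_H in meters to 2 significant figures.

1.0 × 10⁷ m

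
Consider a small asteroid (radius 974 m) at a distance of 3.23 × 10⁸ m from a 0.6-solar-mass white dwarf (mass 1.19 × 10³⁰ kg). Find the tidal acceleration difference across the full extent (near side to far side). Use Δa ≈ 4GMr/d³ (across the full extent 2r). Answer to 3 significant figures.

9.18 × 10⁻³ m/s²

Δa = 4GMr/d³
   = 4 × (6.674 × 10⁻¹¹) × (1.19 × 10³⁰) × (974) / (3.23 × 10⁸)³
   = 9.18 × 10⁻³ m/s²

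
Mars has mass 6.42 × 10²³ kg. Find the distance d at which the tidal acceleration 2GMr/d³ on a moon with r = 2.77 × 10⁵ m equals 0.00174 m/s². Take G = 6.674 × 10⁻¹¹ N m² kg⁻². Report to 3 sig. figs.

2.39 × 10⁷ m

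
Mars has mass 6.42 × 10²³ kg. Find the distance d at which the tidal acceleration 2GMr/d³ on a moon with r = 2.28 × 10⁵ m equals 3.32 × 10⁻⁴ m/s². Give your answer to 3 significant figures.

2GMr/d³ = a_tidal  ⇒  d = (2GMr / a_tidal)^(1/3)
d = (2 × 6.674×10⁻¹¹ × (6.42 × 10²³) × (2.28 × 10⁵) / (3.32 × 10⁻⁴))^(1/3)
  = 3.89 × 10⁷ m

3.89 × 10⁷ m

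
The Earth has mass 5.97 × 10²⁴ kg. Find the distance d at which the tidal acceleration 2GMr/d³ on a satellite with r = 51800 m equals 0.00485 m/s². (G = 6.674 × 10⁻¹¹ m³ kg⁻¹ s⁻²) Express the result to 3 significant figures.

2.04 × 10⁷ m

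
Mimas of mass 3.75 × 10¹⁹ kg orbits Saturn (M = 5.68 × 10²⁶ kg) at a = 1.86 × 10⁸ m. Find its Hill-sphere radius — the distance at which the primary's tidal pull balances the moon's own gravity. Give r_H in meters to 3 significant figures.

5.21 × 10⁵ m

r_H ≈ a (m/3M)^(1/3)
    = (1.86 × 10⁸) × (3.75 × 10¹⁹ / (3 × 5.68 × 10²⁶))^(1/3)
    = 5.21 × 10⁵ m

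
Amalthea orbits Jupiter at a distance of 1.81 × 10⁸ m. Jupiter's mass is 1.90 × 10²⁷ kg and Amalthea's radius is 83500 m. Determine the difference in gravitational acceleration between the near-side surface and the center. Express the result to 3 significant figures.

3.57 × 10⁻³ m/s²

Differencing GM/(d−r)² and GM/d² to first order in r/d gives 2GMr/d³.
Δa = 2GMr/d³
   = 2 × (6.674 × 10⁻¹¹) × (1.90 × 10²⁷) × (83500) / (1.81 × 10⁸)³
   = 3.57 × 10⁻³ m/s²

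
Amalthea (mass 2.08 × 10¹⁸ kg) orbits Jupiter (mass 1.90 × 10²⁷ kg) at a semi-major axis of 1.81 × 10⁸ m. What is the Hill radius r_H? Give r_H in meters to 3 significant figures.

r_H ≈ a (m/3M)^(1/3)
    = (1.81 × 10⁸) × (2.08 × 10¹⁸ / (3 × 1.90 × 10²⁷))^(1/3)
    = 1.29 × 10⁵ m

1.29 × 10⁵ m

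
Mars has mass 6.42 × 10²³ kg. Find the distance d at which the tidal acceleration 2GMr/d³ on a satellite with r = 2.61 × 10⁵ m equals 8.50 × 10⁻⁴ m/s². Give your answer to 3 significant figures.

2GMr/d³ = a_tidal  ⇒  d = (2GMr / a_tidal)^(1/3)
d = (2 × 6.674×10⁻¹¹ × (6.42 × 10²³) × (2.61 × 10⁵) / (8.50 × 10⁻⁴))^(1/3)
  = 2.97 × 10⁷ m

2.97 × 10⁷ m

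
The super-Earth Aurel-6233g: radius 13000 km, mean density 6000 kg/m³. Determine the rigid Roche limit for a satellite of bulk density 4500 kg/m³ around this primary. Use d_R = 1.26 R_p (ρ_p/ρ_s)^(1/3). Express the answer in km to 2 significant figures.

d_R = 1.26 × 13000 km × (6000/4500)^(1/3)
    = 18000 km

18000 km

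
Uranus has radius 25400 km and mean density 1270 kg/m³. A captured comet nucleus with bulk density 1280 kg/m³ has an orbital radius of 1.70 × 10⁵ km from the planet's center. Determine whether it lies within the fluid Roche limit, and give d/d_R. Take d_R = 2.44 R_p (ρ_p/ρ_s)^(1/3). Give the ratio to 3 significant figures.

outside; d/d_R ≈ 2.75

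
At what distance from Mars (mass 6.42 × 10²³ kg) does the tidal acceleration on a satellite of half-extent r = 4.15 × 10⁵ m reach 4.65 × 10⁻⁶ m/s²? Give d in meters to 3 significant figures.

2GMr/d³ = a_tidal  ⇒  d = (2GMr / a_tidal)^(1/3)
d = (2 × 6.674×10⁻¹¹ × (6.42 × 10²³) × (4.15 × 10⁵) / (4.65 × 10⁻⁶))^(1/3)
  = 1.97 × 10⁸ m

1.97 × 10⁸ m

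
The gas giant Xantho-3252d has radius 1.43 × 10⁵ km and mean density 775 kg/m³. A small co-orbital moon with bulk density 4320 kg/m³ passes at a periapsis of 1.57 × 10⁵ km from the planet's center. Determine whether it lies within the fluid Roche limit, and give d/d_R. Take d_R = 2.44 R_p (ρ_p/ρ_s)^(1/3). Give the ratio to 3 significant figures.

d_R = 2.44 × (1.43 × 10⁵ km) × (775/4320)^(1/3) = 1.968 × 10⁵ km
d/d_R = (1.57 × 10⁵) / (1.968 × 10⁵) = 0.798
Since d/d_R < 1, the body is inside the Roche limit.

inside; d/d_R ≈ 0.798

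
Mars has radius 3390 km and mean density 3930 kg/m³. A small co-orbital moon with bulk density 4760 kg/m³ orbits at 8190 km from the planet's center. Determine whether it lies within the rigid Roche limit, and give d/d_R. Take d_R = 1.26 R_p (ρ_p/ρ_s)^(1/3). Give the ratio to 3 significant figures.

outside; d/d_R ≈ 2.04

d_R = 1.26 × (3390 km) × (3930/4760)^(1/3) = 4007 km
d/d_R = (8190) / (4007) = 2.04
Since d/d_R > 1, the body is outside the Roche limit.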